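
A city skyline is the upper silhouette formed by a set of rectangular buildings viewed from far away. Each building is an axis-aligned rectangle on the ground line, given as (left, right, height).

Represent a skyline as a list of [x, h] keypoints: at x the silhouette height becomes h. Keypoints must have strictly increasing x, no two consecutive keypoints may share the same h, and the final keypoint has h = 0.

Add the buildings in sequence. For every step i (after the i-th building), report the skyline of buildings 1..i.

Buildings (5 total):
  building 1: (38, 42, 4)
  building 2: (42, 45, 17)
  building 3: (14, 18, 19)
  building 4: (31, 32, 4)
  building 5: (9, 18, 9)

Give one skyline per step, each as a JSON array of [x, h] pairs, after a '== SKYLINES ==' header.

== SKYLINES ==
[[38,4],[42,0]]
[[38,4],[42,17],[45,0]]
[[14,19],[18,0],[38,4],[42,17],[45,0]]
[[14,19],[18,0],[31,4],[32,0],[38,4],[42,17],[45,0]]
[[9,9],[14,19],[18,0],[31,4],[32,0],[38,4],[42,17],[45,0]]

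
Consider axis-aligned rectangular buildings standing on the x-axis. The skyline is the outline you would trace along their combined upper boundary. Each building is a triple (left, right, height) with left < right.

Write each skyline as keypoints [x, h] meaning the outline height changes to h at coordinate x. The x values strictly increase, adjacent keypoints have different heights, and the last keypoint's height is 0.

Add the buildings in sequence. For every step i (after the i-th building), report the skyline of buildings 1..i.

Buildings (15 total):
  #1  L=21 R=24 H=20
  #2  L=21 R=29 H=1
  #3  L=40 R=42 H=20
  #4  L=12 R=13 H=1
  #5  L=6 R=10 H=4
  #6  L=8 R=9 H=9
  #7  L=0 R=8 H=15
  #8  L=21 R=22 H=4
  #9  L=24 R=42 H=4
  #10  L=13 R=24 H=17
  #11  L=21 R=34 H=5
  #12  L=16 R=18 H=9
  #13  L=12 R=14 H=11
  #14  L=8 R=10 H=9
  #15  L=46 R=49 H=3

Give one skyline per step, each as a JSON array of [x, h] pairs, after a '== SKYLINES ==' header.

== SKYLINES ==
[[21,20],[24,0]]
[[21,20],[24,1],[29,0]]
[[21,20],[24,1],[29,0],[40,20],[42,0]]
[[12,1],[13,0],[21,20],[24,1],[29,0],[40,20],[42,0]]
[[6,4],[10,0],[12,1],[13,0],[21,20],[24,1],[29,0],[40,20],[42,0]]
[[6,4],[8,9],[9,4],[10,0],[12,1],[13,0],[21,20],[24,1],[29,0],[40,20],[42,0]]
[[0,15],[8,9],[9,4],[10,0],[12,1],[13,0],[21,20],[24,1],[29,0],[40,20],[42,0]]
[[0,15],[8,9],[9,4],[10,0],[12,1],[13,0],[21,20],[24,1],[29,0],[40,20],[42,0]]
[[0,15],[8,9],[9,4],[10,0],[12,1],[13,0],[21,20],[24,4],[40,20],[42,0]]
[[0,15],[8,9],[9,4],[10,0],[12,1],[13,17],[21,20],[24,4],[40,20],[42,0]]
[[0,15],[8,9],[9,4],[10,0],[12,1],[13,17],[21,20],[24,5],[34,4],[40,20],[42,0]]
[[0,15],[8,9],[9,4],[10,0],[12,1],[13,17],[21,20],[24,5],[34,4],[40,20],[42,0]]
[[0,15],[8,9],[9,4],[10,0],[12,11],[13,17],[21,20],[24,5],[34,4],[40,20],[42,0]]
[[0,15],[8,9],[10,0],[12,11],[13,17],[21,20],[24,5],[34,4],[40,20],[42,0]]
[[0,15],[8,9],[10,0],[12,11],[13,17],[21,20],[24,5],[34,4],[40,20],[42,0],[46,3],[49,0]]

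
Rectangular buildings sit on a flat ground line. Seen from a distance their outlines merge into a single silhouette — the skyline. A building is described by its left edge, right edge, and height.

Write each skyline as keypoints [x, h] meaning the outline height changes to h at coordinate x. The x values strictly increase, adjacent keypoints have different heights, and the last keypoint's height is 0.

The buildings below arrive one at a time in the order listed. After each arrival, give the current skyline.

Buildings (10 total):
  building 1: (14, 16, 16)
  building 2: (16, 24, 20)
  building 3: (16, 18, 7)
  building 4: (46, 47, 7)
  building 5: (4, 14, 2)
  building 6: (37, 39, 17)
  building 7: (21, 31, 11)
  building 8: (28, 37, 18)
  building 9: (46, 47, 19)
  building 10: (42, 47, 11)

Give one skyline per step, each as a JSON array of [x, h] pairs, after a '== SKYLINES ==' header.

== SKYLINES ==
[[14,16],[16,0]]
[[14,16],[16,20],[24,0]]
[[14,16],[16,20],[24,0]]
[[14,16],[16,20],[24,0],[46,7],[47,0]]
[[4,2],[14,16],[16,20],[24,0],[46,7],[47,0]]
[[4,2],[14,16],[16,20],[24,0],[37,17],[39,0],[46,7],[47,0]]
[[4,2],[14,16],[16,20],[24,11],[31,0],[37,17],[39,0],[46,7],[47,0]]
[[4,2],[14,16],[16,20],[24,11],[28,18],[37,17],[39,0],[46,7],[47,0]]
[[4,2],[14,16],[16,20],[24,11],[28,18],[37,17],[39,0],[46,19],[47,0]]
[[4,2],[14,16],[16,20],[24,11],[28,18],[37,17],[39,0],[42,11],[46,19],[47,0]]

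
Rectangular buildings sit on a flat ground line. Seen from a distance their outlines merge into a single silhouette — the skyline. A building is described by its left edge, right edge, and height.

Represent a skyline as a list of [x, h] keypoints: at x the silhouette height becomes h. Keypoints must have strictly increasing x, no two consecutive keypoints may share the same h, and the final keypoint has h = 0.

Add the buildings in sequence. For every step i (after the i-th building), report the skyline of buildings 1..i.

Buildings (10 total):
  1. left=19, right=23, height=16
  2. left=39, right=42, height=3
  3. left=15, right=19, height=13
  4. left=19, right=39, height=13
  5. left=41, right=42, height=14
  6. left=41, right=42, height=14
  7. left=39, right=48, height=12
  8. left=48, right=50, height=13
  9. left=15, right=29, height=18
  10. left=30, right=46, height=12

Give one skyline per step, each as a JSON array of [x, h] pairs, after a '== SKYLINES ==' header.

== SKYLINES ==
[[19,16],[23,0]]
[[19,16],[23,0],[39,3],[42,0]]
[[15,13],[19,16],[23,0],[39,3],[42,0]]
[[15,13],[19,16],[23,13],[39,3],[42,0]]
[[15,13],[19,16],[23,13],[39,3],[41,14],[42,0]]
[[15,13],[19,16],[23,13],[39,3],[41,14],[42,0]]
[[15,13],[19,16],[23,13],[39,12],[41,14],[42,12],[48,0]]
[[15,13],[19,16],[23,13],[39,12],[41,14],[42,12],[48,13],[50,0]]
[[15,18],[29,13],[39,12],[41,14],[42,12],[48,13],[50,0]]
[[15,18],[29,13],[39,12],[41,14],[42,12],[48,13],[50,0]]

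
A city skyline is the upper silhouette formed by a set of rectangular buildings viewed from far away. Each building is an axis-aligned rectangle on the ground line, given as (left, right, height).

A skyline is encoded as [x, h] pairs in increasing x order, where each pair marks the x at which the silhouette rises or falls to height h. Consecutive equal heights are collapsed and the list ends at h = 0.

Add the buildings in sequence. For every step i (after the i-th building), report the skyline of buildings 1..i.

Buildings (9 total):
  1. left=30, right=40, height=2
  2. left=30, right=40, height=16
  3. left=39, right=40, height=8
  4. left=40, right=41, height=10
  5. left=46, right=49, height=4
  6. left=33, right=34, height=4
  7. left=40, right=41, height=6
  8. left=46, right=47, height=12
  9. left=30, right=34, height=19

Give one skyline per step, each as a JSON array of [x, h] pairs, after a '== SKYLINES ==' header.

== SKYLINES ==
[[30,2],[40,0]]
[[30,16],[40,0]]
[[30,16],[40,0]]
[[30,16],[40,10],[41,0]]
[[30,16],[40,10],[41,0],[46,4],[49,0]]
[[30,16],[40,10],[41,0],[46,4],[49,0]]
[[30,16],[40,10],[41,0],[46,4],[49,0]]
[[30,16],[40,10],[41,0],[46,12],[47,4],[49,0]]
[[30,19],[34,16],[40,10],[41,0],[46,12],[47,4],[49,0]]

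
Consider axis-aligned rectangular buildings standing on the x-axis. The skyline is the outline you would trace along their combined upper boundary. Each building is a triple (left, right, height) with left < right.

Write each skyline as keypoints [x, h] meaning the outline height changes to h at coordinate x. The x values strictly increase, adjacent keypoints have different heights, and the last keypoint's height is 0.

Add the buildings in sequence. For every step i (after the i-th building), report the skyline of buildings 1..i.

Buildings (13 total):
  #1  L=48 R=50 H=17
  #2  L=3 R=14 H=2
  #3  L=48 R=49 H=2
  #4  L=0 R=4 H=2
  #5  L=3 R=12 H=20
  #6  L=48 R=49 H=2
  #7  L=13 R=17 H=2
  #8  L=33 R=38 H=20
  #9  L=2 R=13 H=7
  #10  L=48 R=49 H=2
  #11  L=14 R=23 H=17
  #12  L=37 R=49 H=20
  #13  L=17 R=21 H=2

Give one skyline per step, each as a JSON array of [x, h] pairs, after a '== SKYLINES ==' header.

== SKYLINES ==
[[48,17],[50,0]]
[[3,2],[14,0],[48,17],[50,0]]
[[3,2],[14,0],[48,17],[50,0]]
[[0,2],[14,0],[48,17],[50,0]]
[[0,2],[3,20],[12,2],[14,0],[48,17],[50,0]]
[[0,2],[3,20],[12,2],[14,0],[48,17],[50,0]]
[[0,2],[3,20],[12,2],[17,0],[48,17],[50,0]]
[[0,2],[3,20],[12,2],[17,0],[33,20],[38,0],[48,17],[50,0]]
[[0,2],[2,7],[3,20],[12,7],[13,2],[17,0],[33,20],[38,0],[48,17],[50,0]]
[[0,2],[2,7],[3,20],[12,7],[13,2],[17,0],[33,20],[38,0],[48,17],[50,0]]
[[0,2],[2,7],[3,20],[12,7],[13,2],[14,17],[23,0],[33,20],[38,0],[48,17],[50,0]]
[[0,2],[2,7],[3,20],[12,7],[13,2],[14,17],[23,0],[33,20],[49,17],[50,0]]
[[0,2],[2,7],[3,20],[12,7],[13,2],[14,17],[23,0],[33,20],[49,17],[50,0]]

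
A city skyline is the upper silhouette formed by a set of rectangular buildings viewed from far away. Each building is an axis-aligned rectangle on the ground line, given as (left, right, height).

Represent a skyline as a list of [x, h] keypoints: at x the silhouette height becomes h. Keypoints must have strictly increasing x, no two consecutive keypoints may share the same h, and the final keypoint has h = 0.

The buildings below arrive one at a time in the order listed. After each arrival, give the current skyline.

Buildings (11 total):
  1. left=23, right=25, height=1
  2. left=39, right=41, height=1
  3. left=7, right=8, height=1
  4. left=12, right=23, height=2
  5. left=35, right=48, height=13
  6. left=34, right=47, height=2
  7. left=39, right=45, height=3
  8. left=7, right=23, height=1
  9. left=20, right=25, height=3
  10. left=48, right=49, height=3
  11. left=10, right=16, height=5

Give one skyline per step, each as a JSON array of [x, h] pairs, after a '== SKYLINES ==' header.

== SKYLINES ==
[[23,1],[25,0]]
[[23,1],[25,0],[39,1],[41,0]]
[[7,1],[8,0],[23,1],[25,0],[39,1],[41,0]]
[[7,1],[8,0],[12,2],[23,1],[25,0],[39,1],[41,0]]
[[7,1],[8,0],[12,2],[23,1],[25,0],[35,13],[48,0]]
[[7,1],[8,0],[12,2],[23,1],[25,0],[34,2],[35,13],[48,0]]
[[7,1],[8,0],[12,2],[23,1],[25,0],[34,2],[35,13],[48,0]]
[[7,1],[12,2],[23,1],[25,0],[34,2],[35,13],[48,0]]
[[7,1],[12,2],[20,3],[25,0],[34,2],[35,13],[48,0]]
[[7,1],[12,2],[20,3],[25,0],[34,2],[35,13],[48,3],[49,0]]
[[7,1],[10,5],[16,2],[20,3],[25,0],[34,2],[35,13],[48,3],[49,0]]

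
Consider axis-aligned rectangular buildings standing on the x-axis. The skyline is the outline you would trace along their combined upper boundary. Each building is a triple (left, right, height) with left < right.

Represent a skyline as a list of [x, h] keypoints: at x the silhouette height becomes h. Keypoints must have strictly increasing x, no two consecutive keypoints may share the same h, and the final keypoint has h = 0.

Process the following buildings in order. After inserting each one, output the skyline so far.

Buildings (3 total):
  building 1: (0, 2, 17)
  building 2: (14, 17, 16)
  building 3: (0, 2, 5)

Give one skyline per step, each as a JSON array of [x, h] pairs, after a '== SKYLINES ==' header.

== SKYLINES ==
[[0,17],[2,0]]
[[0,17],[2,0],[14,16],[17,0]]
[[0,17],[2,0],[14,16],[17,0]]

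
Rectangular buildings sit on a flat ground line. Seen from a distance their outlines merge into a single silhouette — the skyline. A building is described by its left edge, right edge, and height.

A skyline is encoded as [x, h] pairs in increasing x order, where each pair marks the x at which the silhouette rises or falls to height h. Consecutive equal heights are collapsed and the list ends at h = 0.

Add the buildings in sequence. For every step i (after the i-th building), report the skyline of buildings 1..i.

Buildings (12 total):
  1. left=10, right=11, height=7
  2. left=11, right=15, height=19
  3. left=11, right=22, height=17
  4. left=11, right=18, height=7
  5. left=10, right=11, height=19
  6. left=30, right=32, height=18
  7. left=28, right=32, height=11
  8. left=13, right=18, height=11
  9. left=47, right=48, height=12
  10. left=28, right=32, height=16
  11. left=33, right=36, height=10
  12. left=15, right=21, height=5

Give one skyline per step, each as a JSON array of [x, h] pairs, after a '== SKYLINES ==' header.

== SKYLINES ==
[[10,7],[11,0]]
[[10,7],[11,19],[15,0]]
[[10,7],[11,19],[15,17],[22,0]]
[[10,7],[11,19],[15,17],[22,0]]
[[10,19],[15,17],[22,0]]
[[10,19],[15,17],[22,0],[30,18],[32,0]]
[[10,19],[15,17],[22,0],[28,11],[30,18],[32,0]]
[[10,19],[15,17],[22,0],[28,11],[30,18],[32,0]]
[[10,19],[15,17],[22,0],[28,11],[30,18],[32,0],[47,12],[48,0]]
[[10,19],[15,17],[22,0],[28,16],[30,18],[32,0],[47,12],[48,0]]
[[10,19],[15,17],[22,0],[28,16],[30,18],[32,0],[33,10],[36,0],[47,12],[48,0]]
[[10,19],[15,17],[22,0],[28,16],[30,18],[32,0],[33,10],[36,0],[47,12],[48,0]]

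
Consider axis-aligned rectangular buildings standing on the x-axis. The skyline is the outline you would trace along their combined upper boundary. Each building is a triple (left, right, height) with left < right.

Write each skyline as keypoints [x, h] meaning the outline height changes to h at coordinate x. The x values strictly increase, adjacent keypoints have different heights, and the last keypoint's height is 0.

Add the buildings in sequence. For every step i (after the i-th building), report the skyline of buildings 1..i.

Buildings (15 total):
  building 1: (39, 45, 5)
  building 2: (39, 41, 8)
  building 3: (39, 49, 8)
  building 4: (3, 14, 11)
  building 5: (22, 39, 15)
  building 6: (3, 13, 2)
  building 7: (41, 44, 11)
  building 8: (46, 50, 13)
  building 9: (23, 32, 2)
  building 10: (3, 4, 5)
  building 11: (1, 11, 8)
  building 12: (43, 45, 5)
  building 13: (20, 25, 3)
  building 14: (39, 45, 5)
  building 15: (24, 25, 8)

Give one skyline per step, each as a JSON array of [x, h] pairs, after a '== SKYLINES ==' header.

== SKYLINES ==
[[39,5],[45,0]]
[[39,8],[41,5],[45,0]]
[[39,8],[49,0]]
[[3,11],[14,0],[39,8],[49,0]]
[[3,11],[14,0],[22,15],[39,8],[49,0]]
[[3,11],[14,0],[22,15],[39,8],[49,0]]
[[3,11],[14,0],[22,15],[39,8],[41,11],[44,8],[49,0]]
[[3,11],[14,0],[22,15],[39,8],[41,11],[44,8],[46,13],[50,0]]
[[3,11],[14,0],[22,15],[39,8],[41,11],[44,8],[46,13],[50,0]]
[[3,11],[14,0],[22,15],[39,8],[41,11],[44,8],[46,13],[50,0]]
[[1,8],[3,11],[14,0],[22,15],[39,8],[41,11],[44,8],[46,13],[50,0]]
[[1,8],[3,11],[14,0],[22,15],[39,8],[41,11],[44,8],[46,13],[50,0]]
[[1,8],[3,11],[14,0],[20,3],[22,15],[39,8],[41,11],[44,8],[46,13],[50,0]]
[[1,8],[3,11],[14,0],[20,3],[22,15],[39,8],[41,11],[44,8],[46,13],[50,0]]
[[1,8],[3,11],[14,0],[20,3],[22,15],[39,8],[41,11],[44,8],[46,13],[50,0]]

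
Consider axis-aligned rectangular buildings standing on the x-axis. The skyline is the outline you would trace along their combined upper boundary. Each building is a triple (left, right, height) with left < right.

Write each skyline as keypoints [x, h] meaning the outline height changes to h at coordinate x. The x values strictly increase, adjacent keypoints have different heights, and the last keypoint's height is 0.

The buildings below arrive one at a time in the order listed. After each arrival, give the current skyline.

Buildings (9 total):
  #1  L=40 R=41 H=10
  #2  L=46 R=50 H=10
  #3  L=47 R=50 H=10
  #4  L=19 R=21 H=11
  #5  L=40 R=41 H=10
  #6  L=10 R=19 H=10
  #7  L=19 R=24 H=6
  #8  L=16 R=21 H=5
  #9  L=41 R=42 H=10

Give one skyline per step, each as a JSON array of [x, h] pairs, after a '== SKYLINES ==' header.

== SKYLINES ==
[[40,10],[41,0]]
[[40,10],[41,0],[46,10],[50,0]]
[[40,10],[41,0],[46,10],[50,0]]
[[19,11],[21,0],[40,10],[41,0],[46,10],[50,0]]
[[19,11],[21,0],[40,10],[41,0],[46,10],[50,0]]
[[10,10],[19,11],[21,0],[40,10],[41,0],[46,10],[50,0]]
[[10,10],[19,11],[21,6],[24,0],[40,10],[41,0],[46,10],[50,0]]
[[10,10],[19,11],[21,6],[24,0],[40,10],[41,0],[46,10],[50,0]]
[[10,10],[19,11],[21,6],[24,0],[40,10],[42,0],[46,10],[50,0]]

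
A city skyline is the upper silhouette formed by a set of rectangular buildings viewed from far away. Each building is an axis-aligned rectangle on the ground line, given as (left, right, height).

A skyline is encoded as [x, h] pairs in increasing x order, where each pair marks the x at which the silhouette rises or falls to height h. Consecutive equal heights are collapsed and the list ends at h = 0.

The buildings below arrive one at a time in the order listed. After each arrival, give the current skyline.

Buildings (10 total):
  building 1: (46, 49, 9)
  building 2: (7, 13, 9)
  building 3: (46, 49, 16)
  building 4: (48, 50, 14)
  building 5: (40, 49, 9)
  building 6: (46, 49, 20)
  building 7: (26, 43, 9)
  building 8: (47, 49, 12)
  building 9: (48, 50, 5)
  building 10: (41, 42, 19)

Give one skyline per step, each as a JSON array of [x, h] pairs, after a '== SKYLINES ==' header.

== SKYLINES ==
[[46,9],[49,0]]
[[7,9],[13,0],[46,9],[49,0]]
[[7,9],[13,0],[46,16],[49,0]]
[[7,9],[13,0],[46,16],[49,14],[50,0]]
[[7,9],[13,0],[40,9],[46,16],[49,14],[50,0]]
[[7,9],[13,0],[40,9],[46,20],[49,14],[50,0]]
[[7,9],[13,0],[26,9],[46,20],[49,14],[50,0]]
[[7,9],[13,0],[26,9],[46,20],[49,14],[50,0]]
[[7,9],[13,0],[26,9],[46,20],[49,14],[50,0]]
[[7,9],[13,0],[26,9],[41,19],[42,9],[46,20],[49,14],[50,0]]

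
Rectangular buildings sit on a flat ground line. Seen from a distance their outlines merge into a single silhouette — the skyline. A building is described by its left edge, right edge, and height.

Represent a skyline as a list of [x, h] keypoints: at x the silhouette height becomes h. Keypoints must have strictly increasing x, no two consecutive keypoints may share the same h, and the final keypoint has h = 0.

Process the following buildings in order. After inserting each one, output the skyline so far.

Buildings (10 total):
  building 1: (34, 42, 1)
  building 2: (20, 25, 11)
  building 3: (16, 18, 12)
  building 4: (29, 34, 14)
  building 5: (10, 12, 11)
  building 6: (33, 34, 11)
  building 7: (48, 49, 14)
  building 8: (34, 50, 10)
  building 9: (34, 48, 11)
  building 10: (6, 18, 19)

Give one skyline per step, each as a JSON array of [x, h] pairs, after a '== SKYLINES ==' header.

== SKYLINES ==
[[34,1],[42,0]]
[[20,11],[25,0],[34,1],[42,0]]
[[16,12],[18,0],[20,11],[25,0],[34,1],[42,0]]
[[16,12],[18,0],[20,11],[25,0],[29,14],[34,1],[42,0]]
[[10,11],[12,0],[16,12],[18,0],[20,11],[25,0],[29,14],[34,1],[42,0]]
[[10,11],[12,0],[16,12],[18,0],[20,11],[25,0],[29,14],[34,1],[42,0]]
[[10,11],[12,0],[16,12],[18,0],[20,11],[25,0],[29,14],[34,1],[42,0],[48,14],[49,0]]
[[10,11],[12,0],[16,12],[18,0],[20,11],[25,0],[29,14],[34,10],[48,14],[49,10],[50,0]]
[[10,11],[12,0],[16,12],[18,0],[20,11],[25,0],[29,14],[34,11],[48,14],[49,10],[50,0]]
[[6,19],[18,0],[20,11],[25,0],[29,14],[34,11],[48,14],[49,10],[50,0]]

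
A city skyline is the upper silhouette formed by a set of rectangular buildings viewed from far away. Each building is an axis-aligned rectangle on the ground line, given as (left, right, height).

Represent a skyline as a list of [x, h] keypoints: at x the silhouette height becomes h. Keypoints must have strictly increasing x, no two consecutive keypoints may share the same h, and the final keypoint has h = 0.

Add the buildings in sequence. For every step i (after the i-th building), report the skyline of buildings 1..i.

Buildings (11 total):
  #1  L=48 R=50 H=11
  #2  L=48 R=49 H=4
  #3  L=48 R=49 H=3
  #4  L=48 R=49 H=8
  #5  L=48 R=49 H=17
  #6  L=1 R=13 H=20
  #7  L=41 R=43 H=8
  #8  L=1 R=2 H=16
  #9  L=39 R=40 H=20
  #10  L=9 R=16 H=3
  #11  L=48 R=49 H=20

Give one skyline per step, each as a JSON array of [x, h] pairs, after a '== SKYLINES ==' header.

== SKYLINES ==
[[48,11],[50,0]]
[[48,11],[50,0]]
[[48,11],[50,0]]
[[48,11],[50,0]]
[[48,17],[49,11],[50,0]]
[[1,20],[13,0],[48,17],[49,11],[50,0]]
[[1,20],[13,0],[41,8],[43,0],[48,17],[49,11],[50,0]]
[[1,20],[13,0],[41,8],[43,0],[48,17],[49,11],[50,0]]
[[1,20],[13,0],[39,20],[40,0],[41,8],[43,0],[48,17],[49,11],[50,0]]
[[1,20],[13,3],[16,0],[39,20],[40,0],[41,8],[43,0],[48,17],[49,11],[50,0]]
[[1,20],[13,3],[16,0],[39,20],[40,0],[41,8],[43,0],[48,20],[49,11],[50,0]]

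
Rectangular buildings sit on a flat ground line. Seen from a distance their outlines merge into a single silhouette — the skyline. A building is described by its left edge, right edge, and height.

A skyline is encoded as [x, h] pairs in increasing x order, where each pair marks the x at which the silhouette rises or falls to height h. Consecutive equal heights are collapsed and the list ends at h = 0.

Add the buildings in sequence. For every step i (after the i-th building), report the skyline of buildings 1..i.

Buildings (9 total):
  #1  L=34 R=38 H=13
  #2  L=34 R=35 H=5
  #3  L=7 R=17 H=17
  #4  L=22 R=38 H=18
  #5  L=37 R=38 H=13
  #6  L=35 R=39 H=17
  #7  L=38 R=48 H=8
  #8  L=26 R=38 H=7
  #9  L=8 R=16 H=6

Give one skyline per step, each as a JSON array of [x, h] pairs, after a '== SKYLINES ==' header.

== SKYLINES ==
[[34,13],[38,0]]
[[34,13],[38,0]]
[[7,17],[17,0],[34,13],[38,0]]
[[7,17],[17,0],[22,18],[38,0]]
[[7,17],[17,0],[22,18],[38,0]]
[[7,17],[17,0],[22,18],[38,17],[39,0]]
[[7,17],[17,0],[22,18],[38,17],[39,8],[48,0]]
[[7,17],[17,0],[22,18],[38,17],[39,8],[48,0]]
[[7,17],[17,0],[22,18],[38,17],[39,8],[48,0]]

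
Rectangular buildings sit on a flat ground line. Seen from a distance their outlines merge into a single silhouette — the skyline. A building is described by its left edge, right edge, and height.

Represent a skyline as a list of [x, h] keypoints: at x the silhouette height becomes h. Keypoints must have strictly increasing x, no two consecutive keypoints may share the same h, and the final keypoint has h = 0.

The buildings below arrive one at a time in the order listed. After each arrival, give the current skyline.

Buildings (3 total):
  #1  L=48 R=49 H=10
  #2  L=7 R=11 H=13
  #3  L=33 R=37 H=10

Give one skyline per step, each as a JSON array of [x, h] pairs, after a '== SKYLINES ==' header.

== SKYLINES ==
[[48,10],[49,0]]
[[7,13],[11,0],[48,10],[49,0]]
[[7,13],[11,0],[33,10],[37,0],[48,10],[49,0]]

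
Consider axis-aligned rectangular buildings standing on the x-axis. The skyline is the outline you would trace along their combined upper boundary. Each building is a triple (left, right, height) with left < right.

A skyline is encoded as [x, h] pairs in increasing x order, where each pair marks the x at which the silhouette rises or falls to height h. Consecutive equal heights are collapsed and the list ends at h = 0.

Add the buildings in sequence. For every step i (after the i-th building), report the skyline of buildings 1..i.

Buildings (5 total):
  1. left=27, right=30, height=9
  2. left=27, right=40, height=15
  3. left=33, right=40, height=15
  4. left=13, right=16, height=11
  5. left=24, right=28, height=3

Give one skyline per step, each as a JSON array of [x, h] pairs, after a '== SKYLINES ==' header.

== SKYLINES ==
[[27,9],[30,0]]
[[27,15],[40,0]]
[[27,15],[40,0]]
[[13,11],[16,0],[27,15],[40,0]]
[[13,11],[16,0],[24,3],[27,15],[40,0]]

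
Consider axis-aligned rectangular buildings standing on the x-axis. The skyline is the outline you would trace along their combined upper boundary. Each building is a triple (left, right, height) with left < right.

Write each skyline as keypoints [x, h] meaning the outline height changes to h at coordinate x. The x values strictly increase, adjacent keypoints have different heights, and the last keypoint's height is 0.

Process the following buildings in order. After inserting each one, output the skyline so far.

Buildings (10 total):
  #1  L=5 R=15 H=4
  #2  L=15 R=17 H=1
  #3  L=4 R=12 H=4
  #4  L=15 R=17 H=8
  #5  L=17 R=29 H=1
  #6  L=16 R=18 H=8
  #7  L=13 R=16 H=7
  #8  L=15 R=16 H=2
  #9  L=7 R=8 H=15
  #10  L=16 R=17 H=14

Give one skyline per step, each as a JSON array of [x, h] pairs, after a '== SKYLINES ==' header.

== SKYLINES ==
[[5,4],[15,0]]
[[5,4],[15,1],[17,0]]
[[4,4],[15,1],[17,0]]
[[4,4],[15,8],[17,0]]
[[4,4],[15,8],[17,1],[29,0]]
[[4,4],[15,8],[18,1],[29,0]]
[[4,4],[13,7],[15,8],[18,1],[29,0]]
[[4,4],[13,7],[15,8],[18,1],[29,0]]
[[4,4],[7,15],[8,4],[13,7],[15,8],[18,1],[29,0]]
[[4,4],[7,15],[8,4],[13,7],[15,8],[16,14],[17,8],[18,1],[29,0]]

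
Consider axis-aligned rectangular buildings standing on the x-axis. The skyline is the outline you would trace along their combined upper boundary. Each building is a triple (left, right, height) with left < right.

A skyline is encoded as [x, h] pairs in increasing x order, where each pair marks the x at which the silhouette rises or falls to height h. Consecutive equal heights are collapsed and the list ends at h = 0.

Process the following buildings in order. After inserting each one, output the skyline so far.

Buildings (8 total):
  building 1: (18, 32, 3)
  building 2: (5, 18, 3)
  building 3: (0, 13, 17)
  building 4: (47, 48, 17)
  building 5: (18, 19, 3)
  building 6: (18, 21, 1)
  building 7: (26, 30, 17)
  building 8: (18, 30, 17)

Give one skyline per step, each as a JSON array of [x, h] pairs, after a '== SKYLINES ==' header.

== SKYLINES ==
[[18,3],[32,0]]
[[5,3],[32,0]]
[[0,17],[13,3],[32,0]]
[[0,17],[13,3],[32,0],[47,17],[48,0]]
[[0,17],[13,3],[32,0],[47,17],[48,0]]
[[0,17],[13,3],[32,0],[47,17],[48,0]]
[[0,17],[13,3],[26,17],[30,3],[32,0],[47,17],[48,0]]
[[0,17],[13,3],[18,17],[30,3],[32,0],[47,17],[48,0]]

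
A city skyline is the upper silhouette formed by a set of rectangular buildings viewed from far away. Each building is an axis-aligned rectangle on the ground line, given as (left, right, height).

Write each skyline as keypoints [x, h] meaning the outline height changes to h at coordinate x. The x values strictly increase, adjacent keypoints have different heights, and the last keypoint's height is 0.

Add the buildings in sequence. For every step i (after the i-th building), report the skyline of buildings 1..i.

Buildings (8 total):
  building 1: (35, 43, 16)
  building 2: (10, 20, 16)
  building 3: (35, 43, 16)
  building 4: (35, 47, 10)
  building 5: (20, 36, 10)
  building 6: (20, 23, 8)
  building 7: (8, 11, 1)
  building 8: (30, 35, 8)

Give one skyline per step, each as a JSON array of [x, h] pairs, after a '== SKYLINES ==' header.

== SKYLINES ==
[[35,16],[43,0]]
[[10,16],[20,0],[35,16],[43,0]]
[[10,16],[20,0],[35,16],[43,0]]
[[10,16],[20,0],[35,16],[43,10],[47,0]]
[[10,16],[20,10],[35,16],[43,10],[47,0]]
[[10,16],[20,10],[35,16],[43,10],[47,0]]
[[8,1],[10,16],[20,10],[35,16],[43,10],[47,0]]
[[8,1],[10,16],[20,10],[35,16],[43,10],[47,0]]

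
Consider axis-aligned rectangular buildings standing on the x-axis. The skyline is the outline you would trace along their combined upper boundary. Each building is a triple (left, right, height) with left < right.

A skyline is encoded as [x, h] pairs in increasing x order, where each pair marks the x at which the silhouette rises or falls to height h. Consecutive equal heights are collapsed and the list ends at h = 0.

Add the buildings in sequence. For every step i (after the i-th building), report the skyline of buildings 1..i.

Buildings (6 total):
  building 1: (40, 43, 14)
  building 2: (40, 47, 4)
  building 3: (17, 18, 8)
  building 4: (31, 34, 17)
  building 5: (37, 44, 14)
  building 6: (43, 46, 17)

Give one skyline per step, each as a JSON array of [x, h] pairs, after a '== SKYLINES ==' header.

== SKYLINES ==
[[40,14],[43,0]]
[[40,14],[43,4],[47,0]]
[[17,8],[18,0],[40,14],[43,4],[47,0]]
[[17,8],[18,0],[31,17],[34,0],[40,14],[43,4],[47,0]]
[[17,8],[18,0],[31,17],[34,0],[37,14],[44,4],[47,0]]
[[17,8],[18,0],[31,17],[34,0],[37,14],[43,17],[46,4],[47,0]]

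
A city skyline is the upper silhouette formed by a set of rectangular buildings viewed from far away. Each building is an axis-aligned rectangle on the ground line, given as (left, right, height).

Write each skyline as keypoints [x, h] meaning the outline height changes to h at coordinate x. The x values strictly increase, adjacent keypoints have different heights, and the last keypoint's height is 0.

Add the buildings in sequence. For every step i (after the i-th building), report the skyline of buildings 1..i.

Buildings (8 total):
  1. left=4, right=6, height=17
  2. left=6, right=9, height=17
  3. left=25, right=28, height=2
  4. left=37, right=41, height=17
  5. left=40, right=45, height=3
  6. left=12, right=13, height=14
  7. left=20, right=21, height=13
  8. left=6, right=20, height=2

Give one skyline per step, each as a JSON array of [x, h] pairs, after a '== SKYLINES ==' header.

== SKYLINES ==
[[4,17],[6,0]]
[[4,17],[9,0]]
[[4,17],[9,0],[25,2],[28,0]]
[[4,17],[9,0],[25,2],[28,0],[37,17],[41,0]]
[[4,17],[9,0],[25,2],[28,0],[37,17],[41,3],[45,0]]
[[4,17],[9,0],[12,14],[13,0],[25,2],[28,0],[37,17],[41,3],[45,0]]
[[4,17],[9,0],[12,14],[13,0],[20,13],[21,0],[25,2],[28,0],[37,17],[41,3],[45,0]]
[[4,17],[9,2],[12,14],[13,2],[20,13],[21,0],[25,2],[28,0],[37,17],[41,3],[45,0]]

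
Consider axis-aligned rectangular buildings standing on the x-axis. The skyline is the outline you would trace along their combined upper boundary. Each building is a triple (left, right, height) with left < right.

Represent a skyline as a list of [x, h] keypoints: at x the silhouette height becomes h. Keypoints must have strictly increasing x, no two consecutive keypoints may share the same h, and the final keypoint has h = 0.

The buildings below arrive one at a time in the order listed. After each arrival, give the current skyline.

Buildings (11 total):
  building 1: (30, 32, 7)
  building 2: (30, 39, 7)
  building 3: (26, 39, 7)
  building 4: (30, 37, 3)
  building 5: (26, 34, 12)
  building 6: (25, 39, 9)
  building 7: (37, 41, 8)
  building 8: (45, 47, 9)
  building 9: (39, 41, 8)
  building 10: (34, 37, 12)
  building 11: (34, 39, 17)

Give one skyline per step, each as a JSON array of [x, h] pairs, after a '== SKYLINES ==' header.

== SKYLINES ==
[[30,7],[32,0]]
[[30,7],[39,0]]
[[26,7],[39,0]]
[[26,7],[39,0]]
[[26,12],[34,7],[39,0]]
[[25,9],[26,12],[34,9],[39,0]]
[[25,9],[26,12],[34,9],[39,8],[41,0]]
[[25,9],[26,12],[34,9],[39,8],[41,0],[45,9],[47,0]]
[[25,9],[26,12],[34,9],[39,8],[41,0],[45,9],[47,0]]
[[25,9],[26,12],[37,9],[39,8],[41,0],[45,9],[47,0]]
[[25,9],[26,12],[34,17],[39,8],[41,0],[45,9],[47,0]]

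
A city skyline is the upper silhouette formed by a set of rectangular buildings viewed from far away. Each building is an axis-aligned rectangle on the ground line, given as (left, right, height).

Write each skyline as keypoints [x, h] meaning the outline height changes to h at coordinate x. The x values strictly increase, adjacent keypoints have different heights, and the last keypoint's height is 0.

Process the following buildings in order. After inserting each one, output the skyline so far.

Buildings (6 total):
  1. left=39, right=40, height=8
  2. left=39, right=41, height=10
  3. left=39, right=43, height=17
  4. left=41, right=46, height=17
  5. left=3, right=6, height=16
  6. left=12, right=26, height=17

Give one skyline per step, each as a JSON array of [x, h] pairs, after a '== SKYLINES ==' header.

== SKYLINES ==
[[39,8],[40,0]]
[[39,10],[41,0]]
[[39,17],[43,0]]
[[39,17],[46,0]]
[[3,16],[6,0],[39,17],[46,0]]
[[3,16],[6,0],[12,17],[26,0],[39,17],[46,0]]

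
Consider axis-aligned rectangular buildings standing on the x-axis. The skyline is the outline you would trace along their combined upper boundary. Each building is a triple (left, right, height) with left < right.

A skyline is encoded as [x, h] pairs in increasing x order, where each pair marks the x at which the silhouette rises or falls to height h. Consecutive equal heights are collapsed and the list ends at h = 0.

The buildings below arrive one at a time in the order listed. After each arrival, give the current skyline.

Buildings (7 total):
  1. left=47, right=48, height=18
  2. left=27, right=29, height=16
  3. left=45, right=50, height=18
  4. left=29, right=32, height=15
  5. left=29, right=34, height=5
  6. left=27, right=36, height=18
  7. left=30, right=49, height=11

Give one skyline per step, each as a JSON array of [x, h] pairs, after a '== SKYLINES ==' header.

== SKYLINES ==
[[47,18],[48,0]]
[[27,16],[29,0],[47,18],[48,0]]
[[27,16],[29,0],[45,18],[50,0]]
[[27,16],[29,15],[32,0],[45,18],[50,0]]
[[27,16],[29,15],[32,5],[34,0],[45,18],[50,0]]
[[27,18],[36,0],[45,18],[50,0]]
[[27,18],[36,11],[45,18],[50,0]]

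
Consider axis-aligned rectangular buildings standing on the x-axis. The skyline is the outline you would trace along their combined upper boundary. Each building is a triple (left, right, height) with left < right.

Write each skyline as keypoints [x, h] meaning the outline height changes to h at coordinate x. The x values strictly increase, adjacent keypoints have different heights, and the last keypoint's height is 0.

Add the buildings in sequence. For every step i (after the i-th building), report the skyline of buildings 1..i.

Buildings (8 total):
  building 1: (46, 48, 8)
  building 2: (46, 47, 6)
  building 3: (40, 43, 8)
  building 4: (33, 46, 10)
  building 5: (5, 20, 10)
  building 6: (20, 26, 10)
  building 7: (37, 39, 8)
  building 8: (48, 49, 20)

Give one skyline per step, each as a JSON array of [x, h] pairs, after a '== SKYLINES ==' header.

== SKYLINES ==
[[46,8],[48,0]]
[[46,8],[48,0]]
[[40,8],[43,0],[46,8],[48,0]]
[[33,10],[46,8],[48,0]]
[[5,10],[20,0],[33,10],[46,8],[48,0]]
[[5,10],[26,0],[33,10],[46,8],[48,0]]
[[5,10],[26,0],[33,10],[46,8],[48,0]]
[[5,10],[26,0],[33,10],[46,8],[48,20],[49,0]]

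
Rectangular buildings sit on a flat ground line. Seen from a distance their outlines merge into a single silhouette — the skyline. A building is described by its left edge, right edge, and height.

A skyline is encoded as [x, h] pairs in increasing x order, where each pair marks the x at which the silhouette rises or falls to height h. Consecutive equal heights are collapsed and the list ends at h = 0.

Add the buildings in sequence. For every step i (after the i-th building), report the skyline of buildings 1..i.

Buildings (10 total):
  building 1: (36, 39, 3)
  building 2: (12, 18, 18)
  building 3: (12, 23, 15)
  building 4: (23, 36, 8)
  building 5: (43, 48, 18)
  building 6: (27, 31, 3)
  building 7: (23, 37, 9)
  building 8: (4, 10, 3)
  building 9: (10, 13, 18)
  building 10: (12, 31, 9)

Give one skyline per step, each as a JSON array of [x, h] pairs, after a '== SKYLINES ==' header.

== SKYLINES ==
[[36,3],[39,0]]
[[12,18],[18,0],[36,3],[39,0]]
[[12,18],[18,15],[23,0],[36,3],[39,0]]
[[12,18],[18,15],[23,8],[36,3],[39,0]]
[[12,18],[18,15],[23,8],[36,3],[39,0],[43,18],[48,0]]
[[12,18],[18,15],[23,8],[36,3],[39,0],[43,18],[48,0]]
[[12,18],[18,15],[23,9],[37,3],[39,0],[43,18],[48,0]]
[[4,3],[10,0],[12,18],[18,15],[23,9],[37,3],[39,0],[43,18],[48,0]]
[[4,3],[10,18],[18,15],[23,9],[37,3],[39,0],[43,18],[48,0]]
[[4,3],[10,18],[18,15],[23,9],[37,3],[39,0],[43,18],[48,0]]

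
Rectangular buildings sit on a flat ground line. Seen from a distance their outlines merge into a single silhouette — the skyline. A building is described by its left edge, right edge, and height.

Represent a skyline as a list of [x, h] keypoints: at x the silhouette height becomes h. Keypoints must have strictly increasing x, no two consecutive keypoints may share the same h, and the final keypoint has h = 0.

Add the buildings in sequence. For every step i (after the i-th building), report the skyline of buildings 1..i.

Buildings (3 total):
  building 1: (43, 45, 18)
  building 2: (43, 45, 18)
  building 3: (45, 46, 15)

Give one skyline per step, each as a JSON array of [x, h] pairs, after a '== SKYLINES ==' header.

== SKYLINES ==
[[43,18],[45,0]]
[[43,18],[45,0]]
[[43,18],[45,15],[46,0]]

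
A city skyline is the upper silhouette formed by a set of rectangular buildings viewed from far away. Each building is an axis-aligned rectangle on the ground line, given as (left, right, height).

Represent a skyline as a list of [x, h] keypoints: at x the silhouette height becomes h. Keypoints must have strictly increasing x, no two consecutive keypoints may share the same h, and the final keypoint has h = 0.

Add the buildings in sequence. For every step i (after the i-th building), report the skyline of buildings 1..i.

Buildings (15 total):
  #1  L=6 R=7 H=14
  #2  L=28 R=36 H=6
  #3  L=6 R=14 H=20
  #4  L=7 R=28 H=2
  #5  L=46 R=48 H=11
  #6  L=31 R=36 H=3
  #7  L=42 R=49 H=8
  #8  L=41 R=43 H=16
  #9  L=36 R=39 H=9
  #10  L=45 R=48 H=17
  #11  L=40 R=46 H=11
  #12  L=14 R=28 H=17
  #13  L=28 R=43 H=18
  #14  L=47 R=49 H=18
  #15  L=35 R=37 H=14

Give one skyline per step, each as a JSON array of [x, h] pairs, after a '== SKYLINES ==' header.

== SKYLINES ==
[[6,14],[7,0]]
[[6,14],[7,0],[28,6],[36,0]]
[[6,20],[14,0],[28,6],[36,0]]
[[6,20],[14,2],[28,6],[36,0]]
[[6,20],[14,2],[28,6],[36,0],[46,11],[48,0]]
[[6,20],[14,2],[28,6],[36,0],[46,11],[48,0]]
[[6,20],[14,2],[28,6],[36,0],[42,8],[46,11],[48,8],[49,0]]
[[6,20],[14,2],[28,6],[36,0],[41,16],[43,8],[46,11],[48,8],[49,0]]
[[6,20],[14,2],[28,6],[36,9],[39,0],[41,16],[43,8],[46,11],[48,8],[49,0]]
[[6,20],[14,2],[28,6],[36,9],[39,0],[41,16],[43,8],[45,17],[48,8],[49,0]]
[[6,20],[14,2],[28,6],[36,9],[39,0],[40,11],[41,16],[43,11],[45,17],[48,8],[49,0]]
[[6,20],[14,17],[28,6],[36,9],[39,0],[40,11],[41,16],[43,11],[45,17],[48,8],[49,0]]
[[6,20],[14,17],[28,18],[43,11],[45,17],[48,8],[49,0]]
[[6,20],[14,17],[28,18],[43,11],[45,17],[47,18],[49,0]]
[[6,20],[14,17],[28,18],[43,11],[45,17],[47,18],[49,0]]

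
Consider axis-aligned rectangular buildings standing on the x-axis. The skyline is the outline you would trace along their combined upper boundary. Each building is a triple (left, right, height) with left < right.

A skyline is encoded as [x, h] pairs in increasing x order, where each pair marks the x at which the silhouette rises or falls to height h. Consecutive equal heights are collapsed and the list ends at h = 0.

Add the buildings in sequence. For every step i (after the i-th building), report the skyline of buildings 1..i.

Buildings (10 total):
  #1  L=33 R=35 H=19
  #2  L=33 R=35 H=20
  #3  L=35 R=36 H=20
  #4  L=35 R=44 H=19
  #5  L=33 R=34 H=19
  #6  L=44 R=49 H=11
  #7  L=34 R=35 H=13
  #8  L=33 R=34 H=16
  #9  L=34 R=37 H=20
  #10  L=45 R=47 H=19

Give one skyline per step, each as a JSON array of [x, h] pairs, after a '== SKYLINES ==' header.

== SKYLINES ==
[[33,19],[35,0]]
[[33,20],[35,0]]
[[33,20],[36,0]]
[[33,20],[36,19],[44,0]]
[[33,20],[36,19],[44,0]]
[[33,20],[36,19],[44,11],[49,0]]
[[33,20],[36,19],[44,11],[49,0]]
[[33,20],[36,19],[44,11],[49,0]]
[[33,20],[37,19],[44,11],[49,0]]
[[33,20],[37,19],[44,11],[45,19],[47,11],[49,0]]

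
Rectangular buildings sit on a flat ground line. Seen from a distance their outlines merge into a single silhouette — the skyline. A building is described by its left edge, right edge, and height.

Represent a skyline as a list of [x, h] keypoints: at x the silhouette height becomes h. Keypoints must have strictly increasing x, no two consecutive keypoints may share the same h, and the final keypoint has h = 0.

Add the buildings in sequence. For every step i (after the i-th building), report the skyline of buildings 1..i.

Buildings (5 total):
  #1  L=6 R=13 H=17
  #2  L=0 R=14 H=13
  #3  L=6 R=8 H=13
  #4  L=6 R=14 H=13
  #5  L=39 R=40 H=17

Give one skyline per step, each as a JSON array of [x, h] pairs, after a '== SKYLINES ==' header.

== SKYLINES ==
[[6,17],[13,0]]
[[0,13],[6,17],[13,13],[14,0]]
[[0,13],[6,17],[13,13],[14,0]]
[[0,13],[6,17],[13,13],[14,0]]
[[0,13],[6,17],[13,13],[14,0],[39,17],[40,0]]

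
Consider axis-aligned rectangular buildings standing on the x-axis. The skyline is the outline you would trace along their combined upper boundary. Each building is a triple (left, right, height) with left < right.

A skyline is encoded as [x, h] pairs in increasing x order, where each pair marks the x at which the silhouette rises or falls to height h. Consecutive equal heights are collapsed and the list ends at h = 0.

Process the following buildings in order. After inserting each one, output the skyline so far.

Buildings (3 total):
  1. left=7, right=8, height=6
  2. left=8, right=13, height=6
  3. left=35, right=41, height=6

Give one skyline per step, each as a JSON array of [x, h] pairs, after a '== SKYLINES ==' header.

== SKYLINES ==
[[7,6],[8,0]]
[[7,6],[13,0]]
[[7,6],[13,0],[35,6],[41,0]]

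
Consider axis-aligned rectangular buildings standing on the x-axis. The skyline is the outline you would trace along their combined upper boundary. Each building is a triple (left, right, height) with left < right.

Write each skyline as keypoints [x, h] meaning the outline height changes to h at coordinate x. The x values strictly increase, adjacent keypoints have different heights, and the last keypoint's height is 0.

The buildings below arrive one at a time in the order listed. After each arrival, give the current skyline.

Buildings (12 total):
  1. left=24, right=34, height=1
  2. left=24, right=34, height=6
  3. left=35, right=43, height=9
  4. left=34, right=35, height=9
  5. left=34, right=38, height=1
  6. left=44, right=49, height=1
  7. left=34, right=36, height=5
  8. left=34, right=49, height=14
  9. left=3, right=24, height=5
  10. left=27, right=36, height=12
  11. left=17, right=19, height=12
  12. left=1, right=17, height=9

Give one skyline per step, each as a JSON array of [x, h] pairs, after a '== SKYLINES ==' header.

== SKYLINES ==
[[24,1],[34,0]]
[[24,6],[34,0]]
[[24,6],[34,0],[35,9],[43,0]]
[[24,6],[34,9],[43,0]]
[[24,6],[34,9],[43,0]]
[[24,6],[34,9],[43,0],[44,1],[49,0]]
[[24,6],[34,9],[43,0],[44,1],[49,0]]
[[24,6],[34,14],[49,0]]
[[3,5],[24,6],[34,14],[49,0]]
[[3,5],[24,6],[27,12],[34,14],[49,0]]
[[3,5],[17,12],[19,5],[24,6],[27,12],[34,14],[49,0]]
[[1,9],[17,12],[19,5],[24,6],[27,12],[34,14],[49,0]]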